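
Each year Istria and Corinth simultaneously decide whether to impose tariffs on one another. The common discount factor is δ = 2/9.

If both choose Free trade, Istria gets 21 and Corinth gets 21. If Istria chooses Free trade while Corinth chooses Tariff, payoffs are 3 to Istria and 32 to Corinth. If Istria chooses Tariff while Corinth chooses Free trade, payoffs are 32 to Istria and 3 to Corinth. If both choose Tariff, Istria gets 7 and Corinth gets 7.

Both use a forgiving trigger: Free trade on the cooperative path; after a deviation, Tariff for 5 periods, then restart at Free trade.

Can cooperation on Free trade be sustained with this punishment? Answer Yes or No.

No

A one-shot deviation gives 32 now, then 7 for 5 periods, then back to 21.
Gain from deviating: (32−21) today; loss: (21−7) in each of the next 5 periods.
No-deviation condition: (21−7)(δ+…+δ^5) ≥ 32−21, i.e. δ+…+δ^5 ≥ 11/14.
At δ = 2/9: δ+…+δ^5 = 0.2856 < 0.7857.
So cooperation is not sustainable.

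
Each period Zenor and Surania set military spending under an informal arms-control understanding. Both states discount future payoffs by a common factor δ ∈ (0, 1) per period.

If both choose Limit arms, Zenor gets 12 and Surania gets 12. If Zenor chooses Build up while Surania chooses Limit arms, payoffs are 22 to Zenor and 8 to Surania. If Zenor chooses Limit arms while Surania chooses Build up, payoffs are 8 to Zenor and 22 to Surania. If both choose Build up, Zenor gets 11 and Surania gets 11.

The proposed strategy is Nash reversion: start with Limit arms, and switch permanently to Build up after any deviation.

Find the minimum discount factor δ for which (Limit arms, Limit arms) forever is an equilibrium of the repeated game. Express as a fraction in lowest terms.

10/11

12/(1−δ) ≥ 22 + 11δ/(1−δ)
12 ≥ 22 − 11δ
δ ≥ 10/11.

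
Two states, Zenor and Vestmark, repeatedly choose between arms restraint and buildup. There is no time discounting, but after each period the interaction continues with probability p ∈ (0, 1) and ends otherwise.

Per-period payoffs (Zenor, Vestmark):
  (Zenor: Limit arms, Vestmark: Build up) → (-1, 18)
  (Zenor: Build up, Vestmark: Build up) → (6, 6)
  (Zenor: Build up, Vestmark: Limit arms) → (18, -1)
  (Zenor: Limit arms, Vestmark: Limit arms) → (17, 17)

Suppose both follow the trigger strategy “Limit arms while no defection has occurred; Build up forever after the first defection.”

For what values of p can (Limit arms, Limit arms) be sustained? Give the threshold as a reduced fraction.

Expected cooperation value is 17 + p·17 + p²·17 + … = 17/(1−p); deviation gives 18 + p·6/(1−p).
17 ≥ 18(1−p) + 6p ⇒ 12p ≥ 1 ⇒ p ≥ 1/12.

1/12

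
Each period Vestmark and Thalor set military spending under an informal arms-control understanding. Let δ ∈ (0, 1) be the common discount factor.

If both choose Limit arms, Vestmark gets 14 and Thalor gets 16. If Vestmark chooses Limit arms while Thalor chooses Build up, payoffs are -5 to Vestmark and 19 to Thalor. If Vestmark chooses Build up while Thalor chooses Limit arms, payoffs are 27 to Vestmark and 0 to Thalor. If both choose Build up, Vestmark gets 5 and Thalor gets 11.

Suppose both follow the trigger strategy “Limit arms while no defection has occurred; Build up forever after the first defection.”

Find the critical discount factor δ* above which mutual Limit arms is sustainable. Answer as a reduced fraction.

Vestmark: cooperation gives 14 each period; deviation gives 27 once then 5 forever.
  14/(1−δ) ≥ 27 + 5δ/(1−δ) ⇒ δ ≥ 13/22.
Thalor: cooperation gives 16 each period; deviation gives 19 once then 11 forever.
  δ ≥ 3/8.
Both must hold, so the binding constraint is Vestmark's: δ ≥ 13/22.

13/22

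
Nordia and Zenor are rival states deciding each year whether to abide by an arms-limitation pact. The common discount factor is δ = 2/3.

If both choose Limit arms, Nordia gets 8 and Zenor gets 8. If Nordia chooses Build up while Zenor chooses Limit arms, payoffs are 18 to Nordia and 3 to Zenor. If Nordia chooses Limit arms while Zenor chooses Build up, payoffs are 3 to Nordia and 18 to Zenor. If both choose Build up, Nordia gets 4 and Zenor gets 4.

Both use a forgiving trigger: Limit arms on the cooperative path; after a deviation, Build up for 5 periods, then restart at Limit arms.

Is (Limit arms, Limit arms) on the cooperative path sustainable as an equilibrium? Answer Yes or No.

No

Comparing payoff streams over the 6 periods until play realigns: cooperate → 8(1+δ+…+δ^5); deviate → 18 + 4(δ+…+δ^5).
Cooperation is sustained iff (8−4)(δ+…+δ^5) ≥ 18−8.
δ+…+δ^5 = 2/3·(1−(2/3)^5)/(1−2/3) = 1.7366, and (18−8)/(8−4) = 2.5000.
1.7366 < 2.5000, so cooperation is not sustainable.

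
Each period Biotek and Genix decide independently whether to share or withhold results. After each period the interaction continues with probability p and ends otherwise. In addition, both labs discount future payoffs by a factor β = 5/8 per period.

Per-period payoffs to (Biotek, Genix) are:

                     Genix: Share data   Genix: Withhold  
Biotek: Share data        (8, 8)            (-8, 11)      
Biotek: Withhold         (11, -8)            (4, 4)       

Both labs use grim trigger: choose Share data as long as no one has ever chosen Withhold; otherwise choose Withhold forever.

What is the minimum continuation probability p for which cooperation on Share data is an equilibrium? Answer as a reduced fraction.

Expected continuation weight on next period's payoff is β·p = 5/8·p, which plays the role of the discount factor.
Cooperation requires 5/8·p ≥ (11−8)/(11−4) = 3/7, hence p ≥ 24/35.

24/35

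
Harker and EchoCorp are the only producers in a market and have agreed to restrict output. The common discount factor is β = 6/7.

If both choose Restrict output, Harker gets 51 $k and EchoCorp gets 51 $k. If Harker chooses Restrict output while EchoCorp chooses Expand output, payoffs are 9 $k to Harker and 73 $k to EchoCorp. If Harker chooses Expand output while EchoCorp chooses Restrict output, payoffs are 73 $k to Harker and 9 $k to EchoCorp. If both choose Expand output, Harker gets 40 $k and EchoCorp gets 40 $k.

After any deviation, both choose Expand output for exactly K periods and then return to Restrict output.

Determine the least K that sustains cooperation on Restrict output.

3

No profitable deviation requires (51−40)(β+…+β^K) ≥ 73−51, i.e. β+…+β^K ≥ 2 ≈ 2.0000.
With β = 6/7, the partial sums are K=1: 0.8571, K=2: 1.5918, K=3: 2.2216.
K = 3 is the first length at which the sum reaches 2.0000.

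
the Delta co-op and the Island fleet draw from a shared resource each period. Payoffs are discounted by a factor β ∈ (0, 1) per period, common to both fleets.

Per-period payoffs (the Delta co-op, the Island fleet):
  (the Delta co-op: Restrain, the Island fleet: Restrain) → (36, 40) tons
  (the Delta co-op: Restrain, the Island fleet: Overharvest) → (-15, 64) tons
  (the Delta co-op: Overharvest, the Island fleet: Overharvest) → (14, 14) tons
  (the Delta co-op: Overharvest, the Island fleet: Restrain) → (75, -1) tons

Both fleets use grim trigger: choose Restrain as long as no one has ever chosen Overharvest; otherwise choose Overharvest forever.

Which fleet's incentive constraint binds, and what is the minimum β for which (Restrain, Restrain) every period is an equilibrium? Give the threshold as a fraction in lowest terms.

For the Delta co-op: deviation gain 75−36 = 39, per-period punishment loss 36−14 = 22. IC gives β ≥ 39/61.
For the Island fleet: gain 24, loss 26 per period, so β ≥ 24/50 = 12/25.
The tighter constraint is the Delta co-op's, so cooperation needs β ≥ 39/61.

the Delta co-op; β ≥ 39/61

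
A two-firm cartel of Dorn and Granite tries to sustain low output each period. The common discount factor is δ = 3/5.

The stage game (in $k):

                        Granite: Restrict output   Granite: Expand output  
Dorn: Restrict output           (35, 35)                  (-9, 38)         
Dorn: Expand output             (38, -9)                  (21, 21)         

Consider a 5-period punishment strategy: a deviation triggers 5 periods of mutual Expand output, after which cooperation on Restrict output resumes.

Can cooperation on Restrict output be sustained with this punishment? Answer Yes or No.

IC: δ+…+δ^5 ≥ (38−35)/(35−21) = 3/14.
At δ = 3/5: partial sum = 1.3834 ≥ 0.2143. Cooperation sustainable.

Yes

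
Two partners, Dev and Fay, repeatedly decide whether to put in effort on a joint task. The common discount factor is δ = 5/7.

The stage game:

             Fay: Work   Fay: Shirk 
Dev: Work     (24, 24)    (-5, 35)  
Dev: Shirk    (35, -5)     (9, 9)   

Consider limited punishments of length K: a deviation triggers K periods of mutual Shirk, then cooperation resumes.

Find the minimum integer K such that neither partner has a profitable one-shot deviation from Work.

2

Need Σ_{k=1}^{K} δ^k ≥ (35−24)/(24−9) = 0.7333 at δ = 5/7.
At K = 1 the sum is 0.7143 < 0.7333; at K = 2 it is 1.2245 ≥ 0.7333.
So the minimum punishment length is K = 2.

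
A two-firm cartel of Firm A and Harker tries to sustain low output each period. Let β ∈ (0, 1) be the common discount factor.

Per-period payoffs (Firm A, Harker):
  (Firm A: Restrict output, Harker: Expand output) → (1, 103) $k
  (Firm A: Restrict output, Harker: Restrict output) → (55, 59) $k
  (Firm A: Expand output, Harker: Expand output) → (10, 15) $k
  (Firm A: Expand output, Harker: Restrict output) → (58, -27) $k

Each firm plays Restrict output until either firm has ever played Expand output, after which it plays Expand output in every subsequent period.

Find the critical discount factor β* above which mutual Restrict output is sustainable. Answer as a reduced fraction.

Firm A: cooperation gives 55 each period; deviation gives 58 once then 10 forever.
  55/(1−β) ≥ 58 + 10β/(1−β) ⇒ β ≥ 3/48 = 1/16.
Harker: cooperation gives 59 each period; deviation gives 103 once then 15 forever.
  β ≥ 44/88 = 1/2.
Both must hold, so the binding constraint is Harker's: β ≥ 1/2.

1/2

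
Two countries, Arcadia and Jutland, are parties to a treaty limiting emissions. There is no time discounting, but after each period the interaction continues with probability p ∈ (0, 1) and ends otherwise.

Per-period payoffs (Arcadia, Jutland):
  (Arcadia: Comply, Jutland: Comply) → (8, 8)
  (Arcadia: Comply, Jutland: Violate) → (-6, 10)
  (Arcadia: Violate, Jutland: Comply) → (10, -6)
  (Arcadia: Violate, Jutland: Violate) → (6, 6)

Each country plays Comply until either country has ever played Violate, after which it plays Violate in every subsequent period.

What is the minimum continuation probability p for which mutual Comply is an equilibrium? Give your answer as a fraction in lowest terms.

1/2

With no time discounting, the continuation probability p plays the role of the discount factor.
Grim-trigger IC: 8/(1−p) ≥ 10 + 6p/(1−p) ⇒ p ≥ (10−8)/(10−6) = 1/2.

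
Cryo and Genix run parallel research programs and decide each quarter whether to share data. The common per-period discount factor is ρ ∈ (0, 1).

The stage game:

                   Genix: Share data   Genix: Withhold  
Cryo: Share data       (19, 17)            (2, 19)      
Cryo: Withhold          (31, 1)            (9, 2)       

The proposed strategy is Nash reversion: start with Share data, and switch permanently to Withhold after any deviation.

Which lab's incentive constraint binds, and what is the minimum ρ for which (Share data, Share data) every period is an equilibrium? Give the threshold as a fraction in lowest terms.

Cryo's threshold: (31−19)/(31−9) = 6/11.
Genix's threshold: (19−17)/(19−2) = 2/17.
6/11 > 2/17, so Cryo binds and ρ* = 6/11.

Cryo; ρ ≥ 6/11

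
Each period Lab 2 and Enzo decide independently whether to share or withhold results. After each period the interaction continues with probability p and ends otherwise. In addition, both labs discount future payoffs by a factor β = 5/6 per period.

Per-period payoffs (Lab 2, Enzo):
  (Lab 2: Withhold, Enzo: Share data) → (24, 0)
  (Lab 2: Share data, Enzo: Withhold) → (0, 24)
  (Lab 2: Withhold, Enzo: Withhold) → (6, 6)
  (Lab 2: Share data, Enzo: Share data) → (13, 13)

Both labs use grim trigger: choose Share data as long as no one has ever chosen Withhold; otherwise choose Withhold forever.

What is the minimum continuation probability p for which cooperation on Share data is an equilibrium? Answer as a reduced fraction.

With continuation probability p and discount β, the effective per-period discount factor is βp.
Grim-trigger IC: βp ≥ (24−13)/(24−6) = 11/18.
So p ≥ (11/18)/(5/6) = 11/15.

11/15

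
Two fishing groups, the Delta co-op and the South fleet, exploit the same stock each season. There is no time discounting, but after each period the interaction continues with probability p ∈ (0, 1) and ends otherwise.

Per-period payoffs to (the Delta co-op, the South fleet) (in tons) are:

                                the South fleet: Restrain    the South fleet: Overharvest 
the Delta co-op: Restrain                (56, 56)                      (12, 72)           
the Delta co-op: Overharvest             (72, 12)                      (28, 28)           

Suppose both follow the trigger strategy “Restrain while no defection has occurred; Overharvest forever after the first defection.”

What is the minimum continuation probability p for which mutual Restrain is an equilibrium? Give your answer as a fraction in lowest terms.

4/11

With no time discounting, the continuation probability p plays the role of the discount factor.
Grim-trigger IC: 56/(1−p) ≥ 72 + 28p/(1−p) ⇒ p ≥ (72−56)/(72−28) = 4/11.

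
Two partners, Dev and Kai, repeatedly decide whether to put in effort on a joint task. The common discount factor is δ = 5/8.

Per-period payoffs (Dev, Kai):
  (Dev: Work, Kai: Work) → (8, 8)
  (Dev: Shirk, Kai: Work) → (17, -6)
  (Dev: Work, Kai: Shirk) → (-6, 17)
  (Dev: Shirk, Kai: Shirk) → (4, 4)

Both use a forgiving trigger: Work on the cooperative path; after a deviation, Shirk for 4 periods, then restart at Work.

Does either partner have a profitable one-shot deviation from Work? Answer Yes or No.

Yes

Comparing payoff streams over the 5 periods until play realigns: cooperate → 8(1+δ+…+δ^4); deviate → 17 + 4(δ+…+δ^4).
Cooperation is sustained iff (8−4)(δ+…+δ^4) ≥ 17−8.
δ+…+δ^4 = 5/8·(1−(5/8)^4)/(1−5/8) = 1.4124, and (17−8)/(8−4) = 2.2500.
1.4124 < 2.2500, so cooperation is not sustainable.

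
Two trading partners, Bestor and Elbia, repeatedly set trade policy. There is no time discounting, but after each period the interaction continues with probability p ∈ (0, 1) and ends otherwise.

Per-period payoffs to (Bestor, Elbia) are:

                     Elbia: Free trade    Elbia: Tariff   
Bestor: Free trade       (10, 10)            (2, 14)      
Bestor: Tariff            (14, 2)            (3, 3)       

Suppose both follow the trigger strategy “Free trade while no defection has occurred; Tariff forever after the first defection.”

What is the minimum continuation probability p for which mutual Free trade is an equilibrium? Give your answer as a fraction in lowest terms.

4/11

Expected cooperation value is 10 + p·10 + p²·10 + … = 10/(1−p); deviation gives 14 + p·3/(1−p).
10 ≥ 14(1−p) + 3p ⇒ 11p ≥ 4 ⇒ p ≥ 4/11.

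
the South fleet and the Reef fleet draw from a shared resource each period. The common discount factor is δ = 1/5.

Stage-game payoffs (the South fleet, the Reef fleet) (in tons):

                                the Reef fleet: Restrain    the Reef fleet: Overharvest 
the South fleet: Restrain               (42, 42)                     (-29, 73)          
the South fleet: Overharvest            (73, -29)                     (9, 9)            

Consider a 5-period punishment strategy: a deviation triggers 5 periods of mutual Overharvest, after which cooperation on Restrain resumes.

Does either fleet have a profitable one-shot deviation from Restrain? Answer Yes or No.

Yes

A one-shot deviation gives 73 now, then 9 for 5 periods, then back to 42.
Gain from deviating: (73−42) today; loss: (42−9) in each of the next 5 periods.
No-deviation condition: (42−9)(δ+…+δ^5) ≥ 73−42, i.e. δ+…+δ^5 ≥ 31/33.
At δ = 1/5: δ+…+δ^5 = 0.2499 < 0.9394.
So cooperation is not sustainable.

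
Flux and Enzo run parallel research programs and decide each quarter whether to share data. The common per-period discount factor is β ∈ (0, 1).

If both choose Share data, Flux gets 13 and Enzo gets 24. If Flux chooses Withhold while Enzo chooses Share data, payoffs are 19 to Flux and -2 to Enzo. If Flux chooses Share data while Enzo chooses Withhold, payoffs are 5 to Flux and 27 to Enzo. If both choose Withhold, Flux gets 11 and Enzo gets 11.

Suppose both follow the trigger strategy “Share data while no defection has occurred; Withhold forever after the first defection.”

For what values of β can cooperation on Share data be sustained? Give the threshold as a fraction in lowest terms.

3/4

Flux: cooperation gives 13 each period; deviation gives 19 once then 11 forever.
  13/(1−β) ≥ 19 + 11β/(1−β) ⇒ β ≥ 6/8 = 3/4.
Enzo: cooperation gives 24 each period; deviation gives 27 once then 11 forever.
  β ≥ 3/16.
Both must hold, so the binding constraint is Flux's: β ≥ 3/4.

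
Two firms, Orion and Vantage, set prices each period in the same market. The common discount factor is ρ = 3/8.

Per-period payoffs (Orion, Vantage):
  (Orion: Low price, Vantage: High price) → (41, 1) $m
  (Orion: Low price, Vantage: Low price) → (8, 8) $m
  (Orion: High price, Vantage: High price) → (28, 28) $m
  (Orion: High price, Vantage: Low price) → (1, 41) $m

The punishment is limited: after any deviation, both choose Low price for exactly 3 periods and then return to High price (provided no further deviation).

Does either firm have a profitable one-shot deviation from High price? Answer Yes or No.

Yes

A one-shot deviation gives 41 now, then 8 for 3 periods, then back to 28.
Gain from deviating: (41−28) today; loss: (28−8) in each of the next 3 periods.
No-deviation condition: (28−8)(ρ+…+ρ^3) ≥ 41−28, i.e. ρ+…+ρ^3 ≥ 13/20.
At ρ = 3/8: ρ+…+ρ^3 = 0.5684 < 0.6500.
So cooperation is not sustainable.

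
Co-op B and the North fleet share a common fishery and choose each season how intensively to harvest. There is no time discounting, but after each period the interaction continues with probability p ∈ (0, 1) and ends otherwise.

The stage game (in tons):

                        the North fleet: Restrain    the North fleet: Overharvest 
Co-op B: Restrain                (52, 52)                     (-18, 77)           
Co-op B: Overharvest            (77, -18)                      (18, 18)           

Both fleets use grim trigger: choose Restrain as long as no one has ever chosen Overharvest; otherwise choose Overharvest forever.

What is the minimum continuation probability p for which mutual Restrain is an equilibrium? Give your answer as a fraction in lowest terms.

With no time discounting, the continuation probability p plays the role of the discount factor.
Grim-trigger IC: 52/(1−p) ≥ 77 + 18p/(1−p) ⇒ p ≥ (77−52)/(77−18) = 25/59.

25/59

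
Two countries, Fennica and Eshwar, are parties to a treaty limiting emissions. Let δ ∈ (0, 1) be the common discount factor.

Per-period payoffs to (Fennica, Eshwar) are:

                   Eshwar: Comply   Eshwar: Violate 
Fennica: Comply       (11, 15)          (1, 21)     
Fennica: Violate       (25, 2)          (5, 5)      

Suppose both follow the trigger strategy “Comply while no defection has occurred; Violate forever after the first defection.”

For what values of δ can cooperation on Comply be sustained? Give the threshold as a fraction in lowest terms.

Fennica's threshold: (25−11)/(25−5) = 7/10.
Eshwar's threshold: (21−15)/(21−5) = 3/8.
7/10 > 3/8, so Fennica binds and δ* = 7/10.

7/10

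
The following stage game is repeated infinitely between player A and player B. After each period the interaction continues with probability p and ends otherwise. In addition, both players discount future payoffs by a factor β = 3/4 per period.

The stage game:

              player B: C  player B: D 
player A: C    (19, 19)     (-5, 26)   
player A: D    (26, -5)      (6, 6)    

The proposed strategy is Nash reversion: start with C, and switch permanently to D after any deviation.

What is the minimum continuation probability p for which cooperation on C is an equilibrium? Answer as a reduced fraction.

7/15

With continuation probability p and discount β, the effective per-period discount factor is βp.
Grim-trigger IC: βp ≥ (26−19)/(26−6) = 7/20.
So p ≥ (7/20)/(3/4) = 7/15.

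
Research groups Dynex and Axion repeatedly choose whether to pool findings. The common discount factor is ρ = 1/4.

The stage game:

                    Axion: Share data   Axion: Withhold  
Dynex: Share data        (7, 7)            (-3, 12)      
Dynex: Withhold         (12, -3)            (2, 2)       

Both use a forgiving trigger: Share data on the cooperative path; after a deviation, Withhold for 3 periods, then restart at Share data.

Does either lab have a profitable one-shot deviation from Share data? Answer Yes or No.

Yes

IC: ρ+…+ρ^3 ≥ (12−7)/(7−2) = 1.
At ρ = 1/4: partial sum = 0.3281 < 1.0000. Cooperation not sustainable.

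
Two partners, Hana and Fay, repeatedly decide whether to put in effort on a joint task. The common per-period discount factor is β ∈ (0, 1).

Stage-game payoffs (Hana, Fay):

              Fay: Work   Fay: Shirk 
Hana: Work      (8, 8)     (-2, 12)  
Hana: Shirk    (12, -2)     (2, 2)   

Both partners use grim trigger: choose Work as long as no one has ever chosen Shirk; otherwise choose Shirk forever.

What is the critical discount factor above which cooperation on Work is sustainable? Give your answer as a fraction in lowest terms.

2/5

8/(1−β) ≥ 12 + 2β/(1−β)
8 ≥ 12 − 10β
β ≥ 4/10 = 2/5.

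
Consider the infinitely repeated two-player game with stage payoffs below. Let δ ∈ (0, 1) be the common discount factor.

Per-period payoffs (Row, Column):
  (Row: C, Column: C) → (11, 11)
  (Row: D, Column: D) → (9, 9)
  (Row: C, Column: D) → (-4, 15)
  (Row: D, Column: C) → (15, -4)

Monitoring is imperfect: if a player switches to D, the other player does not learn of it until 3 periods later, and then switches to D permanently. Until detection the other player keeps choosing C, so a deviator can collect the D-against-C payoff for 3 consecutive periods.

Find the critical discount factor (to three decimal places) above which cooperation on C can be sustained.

0.874

A deviator earns 15 for 3 periods, then 9 forever; cooperating earns 11 forever. Multiplying the IC by (1−δ):
11 ≥ 15(1−δ^3) + 9δ^3, so 6·δ^3 ≥ 4 and δ^3 ≥ 2/3.
δ ≥ (2/3)^(1/3) ≈ 0.874.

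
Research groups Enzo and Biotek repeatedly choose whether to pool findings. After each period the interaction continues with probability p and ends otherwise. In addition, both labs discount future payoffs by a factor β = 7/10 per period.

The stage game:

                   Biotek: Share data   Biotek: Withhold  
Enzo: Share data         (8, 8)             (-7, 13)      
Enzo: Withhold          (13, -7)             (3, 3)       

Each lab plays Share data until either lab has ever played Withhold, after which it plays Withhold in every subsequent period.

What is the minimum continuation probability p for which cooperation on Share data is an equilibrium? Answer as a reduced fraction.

With continuation probability p and discount β, the effective per-period discount factor is βp.
Grim-trigger IC: βp ≥ (13−8)/(13−3) = 1/2.
So p ≥ (1/2)/(7/10) = 5/7.

5/7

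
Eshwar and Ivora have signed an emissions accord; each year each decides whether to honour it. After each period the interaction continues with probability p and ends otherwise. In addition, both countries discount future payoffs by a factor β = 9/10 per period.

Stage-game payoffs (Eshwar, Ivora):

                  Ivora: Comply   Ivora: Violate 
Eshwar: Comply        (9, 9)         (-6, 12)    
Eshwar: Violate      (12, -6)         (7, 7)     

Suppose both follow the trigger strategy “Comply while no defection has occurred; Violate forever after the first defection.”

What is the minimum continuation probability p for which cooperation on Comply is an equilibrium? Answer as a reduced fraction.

Expected continuation weight on next period's payoff is β·p = 9/10·p, which plays the role of the discount factor.
Cooperation requires 9/10·p ≥ (12−9)/(12−7) = 3/5, hence p ≥ 2/3.

2/3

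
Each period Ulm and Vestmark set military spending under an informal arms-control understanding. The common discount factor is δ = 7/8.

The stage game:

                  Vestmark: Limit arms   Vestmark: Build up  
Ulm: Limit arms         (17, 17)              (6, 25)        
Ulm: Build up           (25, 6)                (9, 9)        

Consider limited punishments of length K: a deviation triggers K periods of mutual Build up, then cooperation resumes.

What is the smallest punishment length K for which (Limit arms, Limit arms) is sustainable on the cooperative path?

2

IC: δ(1−δ^K)/(1−δ) ≥ (25−17)/(17−9) = 1.
With δ = 7/8: need 1 − δ^K ≥ 1·(1−7/8)/(7/8), i.e. δ^K ≤ 0.8571.
Since (7/8)^1 = 0.8750 and (7/8)^2 = 0.7656, the smallest such K is 2.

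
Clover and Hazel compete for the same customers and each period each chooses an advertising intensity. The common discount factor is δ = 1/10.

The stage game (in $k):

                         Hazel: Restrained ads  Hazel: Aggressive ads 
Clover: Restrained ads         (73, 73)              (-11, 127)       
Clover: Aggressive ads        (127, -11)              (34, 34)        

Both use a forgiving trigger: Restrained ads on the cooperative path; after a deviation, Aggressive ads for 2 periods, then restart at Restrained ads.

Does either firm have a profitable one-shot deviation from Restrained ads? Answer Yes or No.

IC: δ+…+δ^2 ≥ (127−73)/(73−34) = 18/13.
At δ = 1/10: partial sum = 0.1100 < 1.3846. Cooperation not sustainable.

Yes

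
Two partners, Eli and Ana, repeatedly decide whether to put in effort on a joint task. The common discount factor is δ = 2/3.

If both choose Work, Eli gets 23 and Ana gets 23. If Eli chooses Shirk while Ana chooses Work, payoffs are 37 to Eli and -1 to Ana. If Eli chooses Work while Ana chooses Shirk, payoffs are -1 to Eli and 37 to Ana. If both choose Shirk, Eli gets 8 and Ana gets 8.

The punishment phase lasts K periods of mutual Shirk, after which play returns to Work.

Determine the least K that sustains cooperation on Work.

2

IC: δ(1−δ^K)/(1−δ) ≥ (37−23)/(23−8) = 14/15.
With δ = 2/3: need 1 − δ^K ≥ 14/15·(1−2/3)/(2/3), i.e. δ^K ≤ 0.5333.
Since (2/3)^1 = 0.6667 and (2/3)^2 = 0.4444, the smallest such K is 2.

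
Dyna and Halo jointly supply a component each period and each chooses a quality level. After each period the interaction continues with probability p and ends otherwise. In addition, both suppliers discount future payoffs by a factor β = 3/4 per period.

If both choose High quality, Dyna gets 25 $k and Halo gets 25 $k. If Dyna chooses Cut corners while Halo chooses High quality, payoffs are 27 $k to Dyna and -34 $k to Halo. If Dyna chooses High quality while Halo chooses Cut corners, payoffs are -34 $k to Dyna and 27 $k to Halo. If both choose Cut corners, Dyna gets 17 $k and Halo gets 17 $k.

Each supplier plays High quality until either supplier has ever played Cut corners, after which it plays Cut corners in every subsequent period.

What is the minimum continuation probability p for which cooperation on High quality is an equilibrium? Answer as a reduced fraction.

4/15

With continuation probability p and discount β, the effective per-period discount factor is βp.
Grim-trigger IC: βp ≥ (27−25)/(27−17) = 1/5.
So p ≥ (1/5)/(3/4) = 4/15.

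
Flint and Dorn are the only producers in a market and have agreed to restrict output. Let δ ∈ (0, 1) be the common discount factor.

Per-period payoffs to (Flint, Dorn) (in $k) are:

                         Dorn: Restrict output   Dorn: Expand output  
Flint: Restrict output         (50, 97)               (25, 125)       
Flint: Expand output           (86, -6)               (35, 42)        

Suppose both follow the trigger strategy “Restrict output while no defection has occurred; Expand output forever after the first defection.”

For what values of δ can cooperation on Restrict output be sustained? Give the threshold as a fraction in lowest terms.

12/17

Flint's threshold: (86−50)/(86−35) = 12/17.
Dorn's threshold: (125−97)/(125−42) = 28/83.
12/17 > 28/83, so Flint binds and δ* = 12/17.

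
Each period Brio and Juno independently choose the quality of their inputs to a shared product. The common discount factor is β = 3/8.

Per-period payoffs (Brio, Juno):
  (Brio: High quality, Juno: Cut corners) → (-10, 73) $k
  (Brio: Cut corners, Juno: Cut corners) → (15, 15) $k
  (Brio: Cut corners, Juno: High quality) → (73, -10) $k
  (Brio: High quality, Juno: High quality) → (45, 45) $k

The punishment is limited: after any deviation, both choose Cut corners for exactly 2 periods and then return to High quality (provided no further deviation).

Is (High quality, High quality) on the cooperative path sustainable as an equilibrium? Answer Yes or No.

No

IC: β+…+β^2 ≥ (73−45)/(45−15) = 14/15.
At β = 3/8: partial sum = 0.5156 < 0.9333. Cooperation not sustainable.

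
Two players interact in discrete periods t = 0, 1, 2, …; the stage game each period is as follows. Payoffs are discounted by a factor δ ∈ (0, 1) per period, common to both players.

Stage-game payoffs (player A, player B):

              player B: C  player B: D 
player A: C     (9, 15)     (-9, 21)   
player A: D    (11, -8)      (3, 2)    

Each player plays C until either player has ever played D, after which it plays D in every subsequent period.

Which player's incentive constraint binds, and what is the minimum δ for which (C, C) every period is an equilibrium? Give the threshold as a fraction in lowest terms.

player A's threshold: (11−9)/(11−3) = 1/4.
player B's threshold: (21−15)/(21−2) = 6/19.
1/4 < 6/19, so player B binds and δ* = 6/19.

player B; δ ≥ 6/19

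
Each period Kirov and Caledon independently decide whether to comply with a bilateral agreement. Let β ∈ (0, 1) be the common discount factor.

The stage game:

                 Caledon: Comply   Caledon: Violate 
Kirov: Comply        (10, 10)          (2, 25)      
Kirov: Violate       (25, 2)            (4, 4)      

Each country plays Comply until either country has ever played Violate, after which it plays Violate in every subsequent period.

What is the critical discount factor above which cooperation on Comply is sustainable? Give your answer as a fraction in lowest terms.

5/7

10/(1−β) ≥ 25 + 4β/(1−β)
10 ≥ 25 − 21β
β ≥ 15/21 = 5/7.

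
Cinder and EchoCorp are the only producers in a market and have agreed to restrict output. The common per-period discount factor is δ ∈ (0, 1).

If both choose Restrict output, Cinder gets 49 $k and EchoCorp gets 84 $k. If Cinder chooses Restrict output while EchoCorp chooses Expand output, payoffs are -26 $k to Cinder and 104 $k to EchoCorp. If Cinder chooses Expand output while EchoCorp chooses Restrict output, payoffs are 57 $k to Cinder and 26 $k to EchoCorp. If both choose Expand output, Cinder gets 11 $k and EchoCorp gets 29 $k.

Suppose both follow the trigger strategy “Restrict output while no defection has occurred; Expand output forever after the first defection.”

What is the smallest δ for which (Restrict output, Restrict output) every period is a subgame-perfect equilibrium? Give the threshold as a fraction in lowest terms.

Cinder's threshold: (57−49)/(57−11) = 4/23.
EchoCorp's threshold: (104−84)/(104−29) = 4/15.
4/23 < 4/15, so EchoCorp binds and δ* = 4/15.

4/15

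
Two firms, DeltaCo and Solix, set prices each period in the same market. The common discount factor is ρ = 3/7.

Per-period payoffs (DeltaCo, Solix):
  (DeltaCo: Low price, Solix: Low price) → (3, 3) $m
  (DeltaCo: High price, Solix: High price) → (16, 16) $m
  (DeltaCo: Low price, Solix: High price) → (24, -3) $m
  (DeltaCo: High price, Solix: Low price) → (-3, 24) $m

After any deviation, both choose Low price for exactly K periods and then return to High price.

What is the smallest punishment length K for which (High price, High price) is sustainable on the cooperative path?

IC: ρ(1−ρ^K)/(1−ρ) ≥ (24−16)/(16−3) = 8/13.
With ρ = 3/7: need 1 − ρ^K ≥ 8/13·(1−3/7)/(3/7), i.e. ρ^K ≤ 0.1795.
Since (3/7)^2 = 0.1837 and (3/7)^3 = 0.0787, the smallest such K is 3.

3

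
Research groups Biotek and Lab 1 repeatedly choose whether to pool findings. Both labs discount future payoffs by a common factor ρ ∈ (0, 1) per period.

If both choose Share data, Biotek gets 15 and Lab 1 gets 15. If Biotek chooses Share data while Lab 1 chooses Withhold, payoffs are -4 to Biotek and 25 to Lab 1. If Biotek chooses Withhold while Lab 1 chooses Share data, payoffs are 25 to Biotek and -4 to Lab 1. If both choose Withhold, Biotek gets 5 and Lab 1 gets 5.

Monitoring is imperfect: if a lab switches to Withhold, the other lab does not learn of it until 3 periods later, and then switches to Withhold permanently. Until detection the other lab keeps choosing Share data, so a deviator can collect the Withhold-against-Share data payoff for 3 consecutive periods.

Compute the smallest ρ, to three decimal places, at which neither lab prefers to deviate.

0.794

A deviator earns 25 for 3 periods, then 5 forever; cooperating earns 15 forever. Multiplying the IC by (1−ρ):
15 ≥ 25(1−ρ^3) + 5ρ^3, so 20·ρ^3 ≥ 10 and ρ^3 ≥ 1/2.
ρ ≥ (1/2)^(1/3) ≈ 0.794.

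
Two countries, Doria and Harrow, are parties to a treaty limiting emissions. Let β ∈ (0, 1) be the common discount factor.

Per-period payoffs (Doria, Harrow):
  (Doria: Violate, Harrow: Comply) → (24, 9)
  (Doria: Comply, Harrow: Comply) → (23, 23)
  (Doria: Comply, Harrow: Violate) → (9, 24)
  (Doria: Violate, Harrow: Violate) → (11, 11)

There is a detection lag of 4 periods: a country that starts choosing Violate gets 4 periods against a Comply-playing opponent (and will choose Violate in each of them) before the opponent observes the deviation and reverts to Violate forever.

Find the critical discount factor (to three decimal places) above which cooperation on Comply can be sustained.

0.527

A deviator earns 24 for 4 periods, then 11 forever; cooperating earns 23 forever. Multiplying the IC by (1−β):
23 ≥ 24(1−β^4) + 11β^4, so 13·β^4 ≥ 1 and β^4 ≥ 1/13.
β ≥ (1/13)^(1/4) ≈ 0.527.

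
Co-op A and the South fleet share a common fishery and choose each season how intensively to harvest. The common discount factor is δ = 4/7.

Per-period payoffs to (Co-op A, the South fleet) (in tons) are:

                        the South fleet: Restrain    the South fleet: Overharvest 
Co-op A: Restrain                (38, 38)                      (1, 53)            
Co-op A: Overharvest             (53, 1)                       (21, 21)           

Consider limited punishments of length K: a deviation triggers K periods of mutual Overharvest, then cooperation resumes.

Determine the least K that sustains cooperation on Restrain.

2

IC: δ(1−δ^K)/(1−δ) ≥ (53−38)/(38−21) = 15/17.
With δ = 4/7: need 1 − δ^K ≥ 15/17·(1−4/7)/(4/7), i.e. δ^K ≤ 0.3382.
Since (4/7)^1 = 0.5714 and (4/7)^2 = 0.3265, the smallest such K is 2.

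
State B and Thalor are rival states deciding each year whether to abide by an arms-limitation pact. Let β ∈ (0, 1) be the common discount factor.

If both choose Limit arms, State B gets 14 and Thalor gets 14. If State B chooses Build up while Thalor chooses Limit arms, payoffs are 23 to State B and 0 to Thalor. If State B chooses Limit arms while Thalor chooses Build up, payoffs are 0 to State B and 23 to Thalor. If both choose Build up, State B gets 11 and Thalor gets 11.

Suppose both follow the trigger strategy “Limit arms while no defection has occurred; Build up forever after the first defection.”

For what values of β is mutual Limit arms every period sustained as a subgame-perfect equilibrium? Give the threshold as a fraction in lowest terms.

Under grim trigger the critical discount factor is (T−C)/(T−P) with T = 23, C = 14, P = 11.
β* = (23−14)/(23−11) = 9/12 = 3/4.

3/4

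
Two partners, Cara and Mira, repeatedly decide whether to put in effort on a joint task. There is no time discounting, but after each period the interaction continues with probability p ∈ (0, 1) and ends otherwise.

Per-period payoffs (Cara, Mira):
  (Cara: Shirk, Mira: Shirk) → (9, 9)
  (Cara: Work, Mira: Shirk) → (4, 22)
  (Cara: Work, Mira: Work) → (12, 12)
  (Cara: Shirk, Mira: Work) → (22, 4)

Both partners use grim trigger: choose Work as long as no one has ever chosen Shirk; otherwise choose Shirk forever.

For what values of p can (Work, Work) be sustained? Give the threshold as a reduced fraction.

10/13

With no time discounting, the continuation probability p plays the role of the discount factor.
Grim-trigger IC: 12/(1−p) ≥ 22 + 9p/(1−p) ⇒ p ≥ (22−12)/(22−9) = 10/13.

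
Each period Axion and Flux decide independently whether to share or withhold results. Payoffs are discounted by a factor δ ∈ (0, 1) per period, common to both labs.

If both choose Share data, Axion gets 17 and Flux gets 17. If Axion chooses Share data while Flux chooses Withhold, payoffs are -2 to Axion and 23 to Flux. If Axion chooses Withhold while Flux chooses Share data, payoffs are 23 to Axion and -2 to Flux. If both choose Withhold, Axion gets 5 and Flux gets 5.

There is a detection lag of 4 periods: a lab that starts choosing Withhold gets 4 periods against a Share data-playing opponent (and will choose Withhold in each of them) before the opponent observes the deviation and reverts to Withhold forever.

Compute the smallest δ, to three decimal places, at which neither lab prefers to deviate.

0.760

The best deviation is to choose Withhold for all 4 undetected periods, earning 23 each, then 5 forever once detected.
Deviation value: 23(1−δ^4)/(1−δ) + 5δ^4/(1−δ); cooperation value: 17/(1−δ).
IC: 17 ≥ 23(1−δ^4) + 5δ^4 = 23 − 18δ^4.
So δ^4 ≥ 6/18 = 1/3, giving δ ≥ (1/3)^(1/4) ≈ 0.760.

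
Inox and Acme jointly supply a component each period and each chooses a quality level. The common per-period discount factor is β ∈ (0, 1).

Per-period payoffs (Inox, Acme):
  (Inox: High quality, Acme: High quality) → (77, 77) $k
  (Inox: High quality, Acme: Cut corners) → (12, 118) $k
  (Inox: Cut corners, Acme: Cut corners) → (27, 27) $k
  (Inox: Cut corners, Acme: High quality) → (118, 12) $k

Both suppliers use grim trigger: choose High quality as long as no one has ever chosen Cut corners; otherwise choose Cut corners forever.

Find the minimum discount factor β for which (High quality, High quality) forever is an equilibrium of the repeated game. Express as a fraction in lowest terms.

41/91

Cooperation forever yields 77 each period: 77/(1−β).
Deviating yields 118 once, then 27 forever: 118 + 27β/(1−β).
No profitable deviation requires 77/(1−β) ≥ 118 + 27β/(1−β).
Multiplying by (1−β): 77 ≥ 118(1−β) + 27β = 118 − 91β.
So 91β ≥ 41, i.e. β ≥ 41/91.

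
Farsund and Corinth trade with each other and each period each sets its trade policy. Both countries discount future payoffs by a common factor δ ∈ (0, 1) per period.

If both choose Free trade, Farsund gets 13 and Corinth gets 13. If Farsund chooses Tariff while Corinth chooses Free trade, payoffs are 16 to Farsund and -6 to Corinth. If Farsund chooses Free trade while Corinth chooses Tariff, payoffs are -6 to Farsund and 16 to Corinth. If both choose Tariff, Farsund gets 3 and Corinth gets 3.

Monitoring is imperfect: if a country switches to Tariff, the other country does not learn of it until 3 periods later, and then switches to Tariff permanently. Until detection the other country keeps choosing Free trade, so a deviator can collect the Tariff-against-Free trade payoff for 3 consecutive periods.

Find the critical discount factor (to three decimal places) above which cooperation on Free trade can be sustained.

Deviating for the 3 undetected periods gains 16−13 = 3 per period over cooperation, then loses 13−3 = 10 per period forever once punishment starts.
Gain: 3(1 + δ + … + δ^2); loss: 10·δ^3/(1−δ).
No profitable deviation ⇔ 3(1−δ^3) ≤ 10·δ^3, i.e. δ^3 ≥ 3/(3+10) = 3/13.
Hence δ ≥ (3/13)^(1/3) ≈ 0.613.

0.613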